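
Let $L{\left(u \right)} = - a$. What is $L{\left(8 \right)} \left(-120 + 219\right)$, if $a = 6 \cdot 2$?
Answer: $-1188$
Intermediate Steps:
$a = 12$
$L{\left(u \right)} = -12$ ($L{\left(u \right)} = \left(-1\right) 12 = -12$)
$L{\left(8 \right)} \left(-120 + 219\right) = - 12 \left(-120 + 219\right) = \left(-12\right) 99 = -1188$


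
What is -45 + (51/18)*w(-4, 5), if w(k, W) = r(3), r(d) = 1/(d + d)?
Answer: -1603/36 ≈ -44.528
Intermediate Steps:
r(d) = 1/(2*d)
w(k, W) = ⅙ (w(k, W) = (½)/3 = (½)*(⅓) = ⅙)
-45 + (51/18)*w(-4, 5) = -45 + (51/18)*(⅙) = -45 + (51*(1/18))*(⅙) = -45 + (17/6)*(⅙) = -45 + 17/36 = -1603/36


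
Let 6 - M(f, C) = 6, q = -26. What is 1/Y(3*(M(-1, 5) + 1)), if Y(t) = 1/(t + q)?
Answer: -23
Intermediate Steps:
M(f, C) = 0 (M(f, C) = 6 - 1*6 = 6 - 6 = 0)
Y(t) = 1/(-26 + t) (Y(t) = 1/(t - 26) = 1/(-26 + t))
1/Y(3*(M(-1, 5) + 1)) = 1/(1/(-26 + 3*(0 + 1))) = 1/(1/(-26 + 3*1)) = 1/(1/(-26 + 3)) = 1/(1/(-23)) = 1/(-1/23) = -23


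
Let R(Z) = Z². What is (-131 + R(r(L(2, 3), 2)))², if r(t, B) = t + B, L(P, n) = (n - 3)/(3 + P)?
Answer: 16129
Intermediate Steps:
L(P, n) = (-3 + n)/(3 + P)
r(t, B) = B + t
(-131 + R(r(L(2, 3), 2)))² = (-131 + (2 + (-3 + 3)/(3 + 2))²)² = (-131 + (2 + 0/5)²)² = (-131 + (2 + (⅕)*0)²)² = (-131 + (2 + 0)²)² = (-131 + 2²)² = (-131 + 4)² = (-127)² = 16129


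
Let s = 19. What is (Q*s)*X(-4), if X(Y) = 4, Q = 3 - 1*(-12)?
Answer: 1140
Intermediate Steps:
Q = 15 (Q = 3 + 12 = 15)
(Q*s)*X(-4) = (15*19)*4 = 285*4 = 1140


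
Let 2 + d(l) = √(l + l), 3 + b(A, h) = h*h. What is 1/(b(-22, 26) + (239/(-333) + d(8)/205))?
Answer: 68265/45894016 ≈ 0.0014874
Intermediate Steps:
b(A, h) = -3 + h² (b(A, h) = -3 + h*h = -3 + h²)
d(l) = -2 + √2*√l (d(l) = -2 + √(l + l) = -2 + √(2*l) = -2 + √2*√l)
1/(b(-22, 26) + (239/(-333) + d(8)/205)) = 1/((-3 + 26²) + (239/(-333) + (-2 + √2*√8)/205)) = 1/((-3 + 676) + (239*(-1/333) + (-2 + √2*(2*√2))*(1/205))) = 1/(673 + (-239/333 + (-2 + 4)*(1/205))) = 1/(673 + (-239/333 + 2*(1/205))) = 1/(673 + (-239/333 + 2/205)) = 1/(673 - 48329/68265) = 1/(45894016/68265) = 68265/45894016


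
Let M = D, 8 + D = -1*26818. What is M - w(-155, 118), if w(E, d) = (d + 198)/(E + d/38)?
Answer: -38706916/1443 ≈ -26824.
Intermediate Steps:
D = -26826 (D = -8 - 1*26818 = -8 - 26818 = -26826)
w(E, d) = (198 + d)/(E + d/38) (w(E, d) = (198 + d)/(E + d*(1/38)) = (198 + d)/(E + d/38))
M = -26826
M - w(-155, 118) = -26826 - 38*(198 + 118)/(118 + 38*(-155)) = -26826 - 38*316/(118 - 5890) = -26826 - 38*316/(-5772) = -26826 - 38*(-1)*316/5772 = -26826 - 1*(-3002/1443) = -26826 + 3002/1443 = -38706916/1443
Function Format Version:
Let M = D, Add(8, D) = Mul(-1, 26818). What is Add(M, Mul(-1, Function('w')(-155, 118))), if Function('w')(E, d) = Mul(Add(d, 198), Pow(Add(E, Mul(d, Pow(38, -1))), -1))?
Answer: Rational(-38706916, 1443) ≈ -26824.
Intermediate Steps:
D = -26826 (D = Add(-8, Mul(-1, 26818)) = Add(-8, -26818) = -26826)
Function('w')(E, d) = Mul(Pow(Add(E, Mul(Rational(1, 38), d)), -1), Add(198, d)) (Function('w')(E, d) = Mul(Add(198, d), Pow(Add(E, Mul(d, Rational(1, 38))), -1)) = Mul(Add(198, d), Pow(Add(E, Mul(Rational(1, 38), d)), -1)) = Mul(Pow(Add(E, Mul(Rational(1, 38), d)), -1), Add(198, d)))
M = -26826
Add(M, Mul(-1, Function('w')(-155, 118))) = Add(-26826, Mul(-1, Mul(38, Pow(Add(118, Mul(38, -155)), -1), Add(198, 118)))) = Add(-26826, Mul(-1, Mul(38, Pow(Add(118, -5890), -1), 316))) = Add(-26826, Mul(-1, Mul(38, Pow(-5772, -1), 316))) = Add(-26826, Mul(-1, Mul(38, Rational(-1, 5772), 316))) = Add(-26826, Mul(-1, Rational(-3002, 1443))) = Add(-26826, Rational(3002, 1443)) = Rational(-38706916, 1443)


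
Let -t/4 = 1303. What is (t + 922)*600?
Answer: -2574000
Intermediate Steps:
t = -5212 (t = -4*1303 = -5212)
(t + 922)*600 = (-5212 + 922)*600 = -4290*600 = -2574000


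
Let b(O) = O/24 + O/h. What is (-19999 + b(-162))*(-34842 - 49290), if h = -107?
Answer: 180080612829/107 ≈ 1.6830e+9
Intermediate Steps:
b(O) = 83*O/2568 (b(O) = O/24 + O/(-107) = O*(1/24) + O*(-1/107) = O/24 - O/107 = 83*O/2568)
(-19999 + b(-162))*(-34842 - 49290) = (-19999 + (83/2568)*(-162))*(-34842 - 49290) = (-19999 - 2241/428)*(-84132) = -8561813/428*(-84132) = 180080612829/107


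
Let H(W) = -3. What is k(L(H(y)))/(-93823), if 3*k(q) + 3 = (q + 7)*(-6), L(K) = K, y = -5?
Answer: 9/93823 ≈ 9.5925e-5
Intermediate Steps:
k(q) = -15 - 2*q (k(q) = -1 + ((q + 7)*(-6))/3 = -1 + ((7 + q)*(-6))/3 = -1 + (-42 - 6*q)/3 = -1 + (-14 - 2*q) = -15 - 2*q)
k(L(H(y)))/(-93823) = (-15 - 2*(-3))/(-93823) = (-15 + 6)*(-1/93823) = -9*(-1/93823) = 9/93823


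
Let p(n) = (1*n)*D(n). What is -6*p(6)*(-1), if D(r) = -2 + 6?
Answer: 144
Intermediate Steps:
D(r) = 4
p(n) = 4*n (p(n) = (1*n)*4 = n*4 = 4*n)
-6*p(6)*(-1) = -24*6*(-1) = -6*24*(-1) = -144*(-1) = 144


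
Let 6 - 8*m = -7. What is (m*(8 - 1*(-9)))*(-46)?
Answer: -5083/4 ≈ -1270.8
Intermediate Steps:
m = 13/8 (m = ¾ - ⅛*(-7) = ¾ + 7/8 = 13/8 ≈ 1.6250)
(m*(8 - 1*(-9)))*(-46) = (13*(8 - 1*(-9))/8)*(-46) = (13*(8 + 9)/8)*(-46) = ((13/8)*17)*(-46) = (221/8)*(-46) = -5083/4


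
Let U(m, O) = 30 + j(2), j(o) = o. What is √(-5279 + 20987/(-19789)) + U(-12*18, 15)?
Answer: 32 + 19*I*√5727688582/19789 ≈ 32.0 + 72.664*I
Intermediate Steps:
U(m, O) = 32 (U(m, O) = 30 + 2 = 32)
√(-5279 + 20987/(-19789)) + U(-12*18, 15) = √(-5279 + 20987/(-19789)) + 32 = √(-5279 + 20987*(-1/19789)) + 32 = √(-5279 - 20987/19789) + 32 = √(-104487118/19789) + 32 = 19*I*√5727688582/19789 + 32 = 32 + 19*I*√5727688582/19789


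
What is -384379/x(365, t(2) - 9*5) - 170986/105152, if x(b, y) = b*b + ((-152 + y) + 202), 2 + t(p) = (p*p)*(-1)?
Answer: -3949853717/875548128 ≈ -4.5113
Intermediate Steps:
t(p) = -2 - p² (t(p) = -2 + (p*p)*(-1) = -2 + p²*(-1) = -2 - p²)
x(b, y) = 50 + y + b² (x(b, y) = b² + (50 + y) = 50 + y + b²)
-384379/x(365, t(2) - 9*5) - 170986/105152 = -384379/(50 + ((-2 - 1*2²) - 9*5) + 365²) - 170986/105152 = -384379/(50 + ((-2 - 1*4) - 45) + 133225) - 170986*1/105152 = -384379/(50 + ((-2 - 4) - 45) + 133225) - 85493/52576 = -384379/(50 + (-6 - 45) + 133225) - 85493/52576 = -384379/(50 - 51 + 133225) - 85493/52576 = -384379/133224 - 85493/52576 = -3949853717/875548128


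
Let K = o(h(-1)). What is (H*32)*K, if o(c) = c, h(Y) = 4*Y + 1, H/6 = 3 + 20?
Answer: -13248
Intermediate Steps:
H = 138 (H = 6*(3 + 20) = 6*23 = 138)
h(Y) = 1 + 4*Y
K = -3 (K = 1 + 4*(-1) = 1 - 4 = -3)
(H*32)*K = (138*32)*(-3) = 4416*(-3) = -13248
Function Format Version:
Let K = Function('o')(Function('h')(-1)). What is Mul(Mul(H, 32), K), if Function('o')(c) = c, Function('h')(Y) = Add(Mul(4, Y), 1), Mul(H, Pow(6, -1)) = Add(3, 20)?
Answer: -13248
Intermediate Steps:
H = 138 (H = Mul(6, Add(3, 20)) = Mul(6, 23) = 138)
Function('h')(Y) = Add(1, Mul(4, Y))
K = -3 (K = Add(1, Mul(4, -1)) = Add(1, -4) = -3)
Mul(Mul(H, 32), K) = Mul(Mul(138, 32), -3) = Mul(4416, -3) = -13248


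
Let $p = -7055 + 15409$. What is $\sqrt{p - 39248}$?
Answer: $i \sqrt{30894} \approx 175.77 i$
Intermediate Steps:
$p = 8354$
$\sqrt{p - 39248} = \sqrt{8354 - 39248} = \sqrt{-30894} = i \sqrt{30894}$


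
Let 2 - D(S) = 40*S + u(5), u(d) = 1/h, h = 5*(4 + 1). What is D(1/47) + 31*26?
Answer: 948353/1175 ≈ 807.11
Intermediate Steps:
h = 25 (h = 5*5 = 25)
u(d) = 1/25
D(S) = 49/25 - 40*S (D(S) = 2 - (40*S + 1/25) = 2 - (1/25 + 40*S) = 2 + (-1/25 - 40*S) = 49/25 - 40*S)
D(1/47) + 31*26 = (49/25 - 40/47) + 31*26 = (49/25 - 40*1/47) + 806 = (49/25 - 40/47) + 806 = 1303/1175 + 806 = 948353/1175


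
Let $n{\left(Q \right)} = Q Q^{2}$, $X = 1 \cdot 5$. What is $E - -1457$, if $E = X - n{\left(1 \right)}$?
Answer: $1461$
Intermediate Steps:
$X = 5$
$n{\left(Q \right)} = Q^{3}$
$E = 4$ ($E = 5 - 1^{3} = 5 - 1 = 4$)
$E - -1457 = 4 - -1457 = 4 + 1457 = 1461$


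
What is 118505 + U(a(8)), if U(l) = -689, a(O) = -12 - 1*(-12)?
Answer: 117816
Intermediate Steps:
a(O) = 0 (a(O) = -12 + 12 = 0)
118505 + U(a(8)) = 118505 - 689 = 117816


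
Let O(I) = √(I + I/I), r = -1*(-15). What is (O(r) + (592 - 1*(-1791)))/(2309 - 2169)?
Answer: 341/20 ≈ 17.050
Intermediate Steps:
r = 15
O(I) = √(1 + I) (O(I) = √(I + 1) = √(1 + I))
(O(r) + (592 - 1*(-1791)))/(2309 - 2169) = (√(1 + 15) + (592 - 1*(-1791)))/(2309 - 2169) = (√16 + (592 + 1791))/140 = (4 + 2383)*(1/140) = 2387*(1/140) = 341/20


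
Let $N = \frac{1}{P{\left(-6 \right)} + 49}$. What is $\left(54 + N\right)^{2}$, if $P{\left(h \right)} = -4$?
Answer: $\frac{5909761}{2025} \approx 2918.4$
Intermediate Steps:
$N = \frac{1}{45}$ ($N = \frac{1}{-4 + 49} = \frac{1}{45} \approx 0.022222$)
$\left(54 + N\right)^{2} = \left(54 + \frac{1}{45}\right)^{2} = \left(\frac{2431}{45}\right)^{2} = \frac{5909761}{2025}$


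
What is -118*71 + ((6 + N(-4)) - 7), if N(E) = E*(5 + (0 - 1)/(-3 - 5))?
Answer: -16799/2 ≈ -8399.5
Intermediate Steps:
N(E) = 41*E/8 (N(E) = E*(5 - 1/(-8)) = E*(5 - 1*(-1/8)) = E*(5 + 1/8) = E*(41/8) = 41*E/8)
-118*71 + ((6 + N(-4)) - 7) = -118*71 + ((6 + (41/8)*(-4)) - 7) = -8378 + ((6 - 41/2) - 7) = -8378 + (-29/2 - 7) = -8378 - 43/2 = -16799/2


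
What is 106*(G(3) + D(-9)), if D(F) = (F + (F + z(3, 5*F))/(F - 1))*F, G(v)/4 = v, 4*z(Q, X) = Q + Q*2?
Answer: 184281/20 ≈ 9214.0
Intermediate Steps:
z(Q, X) = 3*Q/4 (z(Q, X) = (Q + Q*2)/4 = (Q + 2*Q)/4 = (3*Q)/4 = 3*Q/4)
G(v) = 4*v
D(F) = F*(F + (9/4 + F)/(-1 + F)) (D(F) = (F + (F + (3/4)*3)/(F - 1))*F = (F + (F + 9/4)/(-1 + F))*F = (F + (9/4 + F)/(-1 + F))*F = F*(F + (9/4 + F)/(-1 + F)))
106*(G(3) + D(-9)) = 106*(4*3 + (1/4)*(-9)*(9 + 4*(-9)**2)/(-1 - 9)) = 106*(12 + (1/4)*(-9)*(9 + 4*81)/(-10)) = 106*(12 + (1/4)*(-9)*(-1/10)*(9 + 324)) = 106*(12 + (1/4)*(-9)*(-1/10)*333) = 106*(12 + 2997/40) = 106*(3477/40) = 184281/20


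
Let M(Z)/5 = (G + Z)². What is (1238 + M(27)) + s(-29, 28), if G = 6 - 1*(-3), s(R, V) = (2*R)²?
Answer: 11082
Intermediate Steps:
s(R, V) = 4*R²
G = 9 (G = 6 + 3 = 9)
M(Z) = 5*(9 + Z)²
(1238 + M(27)) + s(-29, 28) = (1238 + 5*(9 + 27)²) + 4*(-29)² = (1238 + 5*36²) + 4*841 = (1238 + 5*1296) + 3364 = (1238 + 6480) + 3364 = 7718 + 3364 = 11082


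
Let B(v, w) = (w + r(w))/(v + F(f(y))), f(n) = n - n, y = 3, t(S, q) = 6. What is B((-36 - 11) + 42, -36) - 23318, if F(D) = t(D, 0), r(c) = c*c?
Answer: -22058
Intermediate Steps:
f(n) = 0
r(c) = c²
F(D) = 6
B(v, w) = (w + w²)/(6 + v) (B(v, w) = (w + w²)/(v + 6) = (w + w²)/(6 + v))
B((-36 - 11) + 42, -36) - 23318 = -36*(1 - 36)/(6 + ((-36 - 11) + 42)) - 23318 = -36*(-35)/(6 + (-47 + 42)) - 23318 = -36*(-35)/(6 - 5) - 23318 = -36*(-35)/1 - 23318 = -36*1*(-35) - 23318 = 1260 - 23318 = -22058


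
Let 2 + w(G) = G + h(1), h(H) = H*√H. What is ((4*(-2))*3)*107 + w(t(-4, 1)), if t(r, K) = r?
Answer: -2573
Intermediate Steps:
h(H) = H^(3/2)
w(G) = -1 + G (w(G) = -2 + (G + 1^(3/2)) = -2 + (G + 1) = -2 + (1 + G) = -1 + G)
((4*(-2))*3)*107 + w(t(-4, 1)) = ((4*(-2))*3)*107 + (-1 - 4) = -8*3*107 - 5 = -24*107 - 5 = -2568 - 5 = -2573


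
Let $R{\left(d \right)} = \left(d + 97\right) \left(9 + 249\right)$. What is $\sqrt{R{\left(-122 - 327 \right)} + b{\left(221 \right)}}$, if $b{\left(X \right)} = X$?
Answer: $i \sqrt{90595} \approx 300.99 i$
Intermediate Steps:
$R{\left(d \right)} = 25026 + 258 d$ ($R{\left(d \right)} = \left(97 + d\right) 258 = 25026 + 258 d$)
$\sqrt{R{\left(-122 - 327 \right)} + b{\left(221 \right)}} = \sqrt{\left(25026 + 258 \left(-122 - 327\right)\right) + 221} = \sqrt{\left(25026 + 258 \left(-449\right)\right) + 221} = \sqrt{\left(25026 - 115842\right) + 221} = \sqrt{-90816 + 221} = \sqrt{-90595} = i \sqrt{90595}$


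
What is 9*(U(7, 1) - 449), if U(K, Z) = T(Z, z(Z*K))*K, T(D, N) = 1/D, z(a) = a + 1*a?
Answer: -3978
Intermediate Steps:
z(a) = 2*a (z(a) = a + a = 2*a)
U(K, Z) = K/Z
9*(U(7, 1) - 449) = 9*(7/1 - 449) = 9*(7*1 - 449) = 9*(7 - 449) = 9*(-442) = -3978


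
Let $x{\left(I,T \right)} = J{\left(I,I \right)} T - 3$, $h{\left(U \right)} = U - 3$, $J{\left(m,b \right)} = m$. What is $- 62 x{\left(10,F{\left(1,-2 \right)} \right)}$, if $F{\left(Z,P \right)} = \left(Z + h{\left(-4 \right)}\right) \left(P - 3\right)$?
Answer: $-18414$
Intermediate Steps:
$h{\left(U \right)} = -3 + U$
$F{\left(Z,P \right)} = \left(-7 + Z\right) \left(-3 + P\right)$ ($F{\left(Z,P \right)} = \left(Z - 7\right) \left(P - 3\right) = \left(Z - 7\right) \left(-3 + P\right) = \left(-7 + Z\right) \left(-3 + P\right)$)
$x{\left(I,T \right)} = -3 + I T$ ($x{\left(I,T \right)} = I T - 3 = -3 + I T$)
$- 62 x{\left(10,F{\left(1,-2 \right)} \right)} = - 62 \left(-3 + 10 \left(21 - -14 - 3 - 2\right)\right) = - 62 \left(-3 + 10 \left(21 + 14 - 3 - 2\right)\right) = - 62 \left(-3 + 10 \cdot 30\right) = - 62 \left(-3 + 300\right) = \left(-62\right) 297 = -18414$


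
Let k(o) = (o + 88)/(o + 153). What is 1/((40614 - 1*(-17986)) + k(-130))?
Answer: 23/1347758 ≈ 1.7065e-5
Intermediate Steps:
k(o) = (88 + o)/(153 + o)
1/((40614 - 1*(-17986)) + k(-130)) = 1/((40614 - 1*(-17986)) + (88 - 130)/(153 - 130)) = 1/((40614 + 17986) - 42/23) = 1/(58600 + (1/23)*(-42)) = 1/(58600 - 42/23) = 1/(1347758/23) = 23/1347758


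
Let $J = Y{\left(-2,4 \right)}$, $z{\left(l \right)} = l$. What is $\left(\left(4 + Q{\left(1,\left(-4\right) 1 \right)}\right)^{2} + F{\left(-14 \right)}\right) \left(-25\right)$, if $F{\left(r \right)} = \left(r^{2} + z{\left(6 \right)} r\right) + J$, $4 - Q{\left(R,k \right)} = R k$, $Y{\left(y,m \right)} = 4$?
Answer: $-6500$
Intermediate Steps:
$J = 4$
$Q{\left(R,k \right)} = 4 - R k$
$F{\left(r \right)} = 4 + r^{2} + 6 r$ ($F{\left(r \right)} = \left(r^{2} + 6 r\right) + 4 = 4 + r^{2} + 6 r$)
$\left(\left(4 + Q{\left(1,\left(-4\right) 1 \right)}\right)^{2} + F{\left(-14 \right)}\right) \left(-25\right) = \left(\left(4 + \left(4 - 1 \left(\left(-4\right) 1\right)\right)\right)^{2} + \left(4 + \left(-14\right)^{2} + 6 \left(-14\right)\right)\right) \left(-25\right) = \left(\left(4 + \left(4 - 1 \left(-4\right)\right)\right)^{2} + \left(4 + 196 - 84\right)\right) \left(-25\right) = \left(\left(4 + \left(4 + 4\right)\right)^{2} + 116\right) \left(-25\right) = \left(\left(4 + 8\right)^{2} + 116\right) \left(-25\right) = \left(12^{2} + 116\right) \left(-25\right) = \left(144 + 116\right) \left(-25\right) = 260 \left(-25\right) = -6500$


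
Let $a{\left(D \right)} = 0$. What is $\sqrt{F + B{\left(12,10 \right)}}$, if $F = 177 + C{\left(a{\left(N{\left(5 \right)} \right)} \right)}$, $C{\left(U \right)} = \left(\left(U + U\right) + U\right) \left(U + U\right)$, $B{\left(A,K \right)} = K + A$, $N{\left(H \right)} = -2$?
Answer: $\sqrt{199} \approx 14.107$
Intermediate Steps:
$B{\left(A,K \right)} = A + K$
$C{\left(U \right)} = 6 U^{2}$ ($C{\left(U \right)} = \left(2 U + U\right) 2 U = 3 U 2 U = 6 U^{2}$)
$F = 177$ ($F = 177 + 6 \cdot 0^{2} = 177 + 6 \cdot 0 = 177 + 0 = 177$)
$\sqrt{F + B{\left(12,10 \right)}} = \sqrt{177 + \left(12 + 10\right)} = \sqrt{177 + 22} = \sqrt{199}$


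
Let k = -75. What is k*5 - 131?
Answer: -506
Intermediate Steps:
k*5 - 131 = -75*5 - 131 = -375 - 131 = -506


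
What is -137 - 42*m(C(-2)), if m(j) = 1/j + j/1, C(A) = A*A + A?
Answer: -242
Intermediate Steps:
C(A) = A + A**2 (C(A) = A**2 + A = A + A**2)
m(j) = j + 1/j (m(j) = 1/j + j*1 = 1/j + j = j + 1/j)
-137 - 42*m(C(-2)) = -137 - 42*(-2*(1 - 2) + 1/(-2*(1 - 2))) = -137 - 42*(-2*(-1) + 1/(-2*(-1))) = -137 - 42*(2 + 1/2) = -137 - 42*5/2 = -137 - 105 = -242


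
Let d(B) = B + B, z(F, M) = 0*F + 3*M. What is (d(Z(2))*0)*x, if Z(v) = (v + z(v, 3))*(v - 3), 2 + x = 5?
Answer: 0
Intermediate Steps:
x = 3 (x = -2 + 5 = 3)
z(F, M) = 3*M (z(F, M) = 0 + 3*M = 3*M)
Z(v) = (-3 + v)*(9 + v) (Z(v) = (v + 3*3)*(v - 3) = (v + 9)*(-3 + v) = (9 + v)*(-3 + v) = (-3 + v)*(9 + v))
d(B) = 2*B
(d(Z(2))*0)*x = ((2*(-27 + 2² + 6*2))*0)*3 = ((2*(-27 + 4 + 12))*0)*3 = ((2*(-11))*0)*3 = -22*0*3 = 0*3 = 0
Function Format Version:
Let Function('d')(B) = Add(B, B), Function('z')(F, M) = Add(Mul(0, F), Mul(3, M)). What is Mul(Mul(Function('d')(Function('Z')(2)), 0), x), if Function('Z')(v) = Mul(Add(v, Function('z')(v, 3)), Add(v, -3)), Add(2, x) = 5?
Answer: 0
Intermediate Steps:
x = 3 (x = Add(-2, 5) = 3)
Function('z')(F, M) = Mul(3, M) (Function('z')(F, M) = Add(0, Mul(3, M)) = Mul(3, M))
Function('Z')(v) = Mul(Add(-3, v), Add(9, v)) (Function('Z')(v) = Mul(Add(v, Mul(3, 3)), Add(v, -3)) = Mul(Add(v, 9), Add(-3, v)) = Mul(Add(9, v), Add(-3, v)) = Mul(Add(-3, v), Add(9, v)))
Function('d')(B) = Mul(2, B)
Mul(Mul(Function('d')(Function('Z')(2)), 0), x) = Mul(Mul(Mul(2, Add(-27, Pow(2, 2), Mul(6, 2))), 0), 3) = Mul(Mul(Mul(2, Add(-27, 4, 12)), 0), 3) = Mul(Mul(Mul(2, -11), 0), 3) = Mul(Mul(-22, 0), 3) = Mul(0, 3) = 0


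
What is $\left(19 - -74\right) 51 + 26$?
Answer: $4769$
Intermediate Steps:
$\left(19 - -74\right) 51 + 26 = \left(19 + 74\right) 51 + 26 = 93 \cdot 51 + 26 = 4743 + 26 = 4769$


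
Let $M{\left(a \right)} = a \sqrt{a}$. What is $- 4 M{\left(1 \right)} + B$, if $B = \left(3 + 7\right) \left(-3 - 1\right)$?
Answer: $-44$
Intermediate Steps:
$M{\left(a \right)} = a^{\frac{3}{2}}$
$B = -40$ ($B = 10 \left(-4\right) = -40$)
$- 4 M{\left(1 \right)} + B = - 4 \cdot 1^{\frac{3}{2}} - 40 = \left(-4\right) 1 - 40 = -4 - 40 = -44$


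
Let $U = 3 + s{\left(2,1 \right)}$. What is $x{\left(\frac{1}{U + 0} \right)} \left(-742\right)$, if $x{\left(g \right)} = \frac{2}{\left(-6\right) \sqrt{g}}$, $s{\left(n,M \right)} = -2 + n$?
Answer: $\frac{742 \sqrt{3}}{3} \approx 428.39$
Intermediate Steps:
$U = 3$ ($U = 3 + \left(-2 + 2\right) = 3 + 0 = 3$)
$x{\left(g \right)} = - \frac{1}{3 \sqrt{g}}$ ($x{\left(g \right)} = 2 \left(- \frac{1}{6 \sqrt{g}}\right) = - \frac{1}{3 \sqrt{g}}$)
$x{\left(\frac{1}{U + 0} \right)} \left(-742\right) = - \frac{1}{3 \frac{1}{\sqrt{3 + 0}}} \left(-742\right) = - \frac{1}{3 \frac{\sqrt{3}}{3}} \left(-742\right) = - \frac{\frac{1}{\sqrt{\frac{1}{3}}}}{3} \left(-742\right) = - \frac{\sqrt{3}}{3} \left(-742\right) = \frac{742 \sqrt{3}}{3}$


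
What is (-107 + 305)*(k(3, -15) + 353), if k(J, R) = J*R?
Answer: 60984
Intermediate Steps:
(-107 + 305)*(k(3, -15) + 353) = (-107 + 305)*(3*(-15) + 353) = 198*(-45 + 353) = 198*308 = 60984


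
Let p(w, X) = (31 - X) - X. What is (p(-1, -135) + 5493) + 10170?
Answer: 15964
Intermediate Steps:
p(w, X) = 31 - 2*X
(p(-1, -135) + 5493) + 10170 = ((31 - 2*(-135)) + 5493) + 10170 = ((31 + 270) + 5493) + 10170 = (301 + 5493) + 10170 = 5794 + 10170 = 15964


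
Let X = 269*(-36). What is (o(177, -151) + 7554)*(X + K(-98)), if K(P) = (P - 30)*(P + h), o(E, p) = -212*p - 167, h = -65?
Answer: 440480820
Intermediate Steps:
X = -9684
o(E, p) = -167 - 212*p
K(P) = (-65 + P)*(-30 + P) (K(P) = (P - 30)*(P - 65) = (-30 + P)*(-65 + P) = (-65 + P)*(-30 + P))
(o(177, -151) + 7554)*(X + K(-98)) = ((-167 - 212*(-151)) + 7554)*(-9684 + (1950 + (-98)² - 95*(-98))) = ((-167 + 32012) + 7554)*(-9684 + (1950 + 9604 + 9310)) = (31845 + 7554)*(-9684 + 20864) = 39399*11180 = 440480820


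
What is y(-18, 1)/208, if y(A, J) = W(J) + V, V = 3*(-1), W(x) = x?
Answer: -1/104 ≈ -0.0096154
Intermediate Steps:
V = -3
y(A, J) = -3 + J (y(A, J) = J - 3 = -3 + J)
y(-18, 1)/208 = (-3 + 1)/208 = -2*1/208 = -1/104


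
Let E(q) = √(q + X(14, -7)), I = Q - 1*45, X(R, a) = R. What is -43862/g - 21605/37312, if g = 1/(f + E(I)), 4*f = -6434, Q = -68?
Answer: 2632437209819/37312 - 131586*I*√11 ≈ 7.0552e+7 - 4.3642e+5*I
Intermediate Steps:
I = -113 (I = -68 - 1*45 = -68 - 45 = -113)
E(q) = √(14 + q) (E(q) = √(q + 14) = √(14 + q))
f = -3217/2 (f = (¼)*(-6434) = -3217/2 ≈ -1608.5)
g = 1/(-3217/2 + 3*I*√11) (g = 1/(-3217/2 + √(14 - 113)) = 1/(-3217/2 + √(-99)) = 1/(-3217/2 + 3*I*√11) ≈ -0.00062167 - 3.846e-6*I)
-43862/g - 21605/37312 = -43862/(-6434/10349485 - 12*I*√11/10349485) - 21605/37312 = -21605/37312 - 43862/(-6434/10349485 - 12*I*√11/10349485)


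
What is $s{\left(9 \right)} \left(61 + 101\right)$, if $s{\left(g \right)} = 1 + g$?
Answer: $1620$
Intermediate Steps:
$s{\left(9 \right)} \left(61 + 101\right) = \left(1 + 9\right) \left(61 + 101\right) = 10 \cdot 162 = 1620$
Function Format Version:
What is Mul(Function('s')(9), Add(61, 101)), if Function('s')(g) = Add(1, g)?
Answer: 1620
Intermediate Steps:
Mul(Function('s')(9), Add(61, 101)) = Mul(Add(1, 9), Add(61, 101)) = Mul(10, 162) = 1620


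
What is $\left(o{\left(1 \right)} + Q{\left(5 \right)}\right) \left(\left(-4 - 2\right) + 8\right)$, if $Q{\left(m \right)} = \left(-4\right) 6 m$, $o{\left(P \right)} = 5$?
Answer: $-230$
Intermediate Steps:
$Q{\left(m \right)} = - 24 m$
$\left(o{\left(1 \right)} + Q{\left(5 \right)}\right) \left(\left(-4 - 2\right) + 8\right) = \left(5 - 120\right) \left(\left(-4 - 2\right) + 8\right) = \left(5 - 120\right) \left(-6 + 8\right) = \left(-115\right) 2 = -230$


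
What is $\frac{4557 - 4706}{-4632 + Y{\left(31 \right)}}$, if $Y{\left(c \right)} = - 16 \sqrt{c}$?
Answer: $\frac{86271}{2680936} - \frac{149 \sqrt{31}}{1340468} \approx 0.031561$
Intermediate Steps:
$\frac{4557 - 4706}{-4632 + Y{\left(31 \right)}} = \frac{4557 - 4706}{-4632 - 16 \sqrt{31}} = - \frac{149}{-4632 - 16 \sqrt{31}}$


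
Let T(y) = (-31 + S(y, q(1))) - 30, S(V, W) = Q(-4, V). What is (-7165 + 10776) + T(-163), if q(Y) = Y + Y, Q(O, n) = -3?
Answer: 3547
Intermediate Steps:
q(Y) = 2*Y
S(V, W) = -3
T(y) = -64 (T(y) = (-31 - 3) - 30 = -34 - 30 = -64)
(-7165 + 10776) + T(-163) = (-7165 + 10776) - 64 = 3611 - 64 = 3547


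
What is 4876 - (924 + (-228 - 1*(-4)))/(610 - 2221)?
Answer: 7855936/1611 ≈ 4876.4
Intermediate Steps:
4876 - (924 + (-228 - 1*(-4)))/(610 - 2221) = 4876 - (924 + (-228 + 4))/(-1611) = 4876 - (924 - 224)*(-1)/1611 = 4876 - 700*(-1)/1611 = 4876 - 1*(-700/1611) = 4876 + 700/1611 = 7855936/1611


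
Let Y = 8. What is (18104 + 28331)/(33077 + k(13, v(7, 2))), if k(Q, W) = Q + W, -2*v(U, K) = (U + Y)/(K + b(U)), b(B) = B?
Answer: 55722/39707 ≈ 1.4033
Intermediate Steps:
v(U, K) = -(8 + U)/(2*(K + U)) (v(U, K) = -(U + 8)/(2*(K + U)) = -(8 + U)/(2*(K + U)))
(18104 + 28331)/(33077 + k(13, v(7, 2))) = (18104 + 28331)/(33077 + (13 + (-4 - 1/2*7)/(2 + 7))) = 46435/(33077 + (13 + (-4 - 7/2)/9)) = 46435/(33077 + (13 + (1/9)*(-15/2))) = 46435/(33077 + (13 - 5/6)) = 46435/(33077 + 73/6) = 46435/(198535/6) = 46435*(6/198535) = 55722/39707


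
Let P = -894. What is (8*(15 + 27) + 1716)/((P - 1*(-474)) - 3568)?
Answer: -513/997 ≈ -0.51454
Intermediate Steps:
(8*(15 + 27) + 1716)/((P - 1*(-474)) - 3568) = (8*(15 + 27) + 1716)/((-894 - 1*(-474)) - 3568) = (8*42 + 1716)/((-894 + 474) - 3568) = (336 + 1716)/(-420 - 3568) = 2052/(-3988) = 2052*(-1/3988) = -513/997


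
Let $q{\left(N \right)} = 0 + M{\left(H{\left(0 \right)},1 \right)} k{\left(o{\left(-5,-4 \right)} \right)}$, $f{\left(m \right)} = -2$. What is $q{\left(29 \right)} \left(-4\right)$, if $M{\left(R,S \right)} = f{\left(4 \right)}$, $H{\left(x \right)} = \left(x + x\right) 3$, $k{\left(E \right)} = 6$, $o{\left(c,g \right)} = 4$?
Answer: $48$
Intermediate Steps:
$H{\left(x \right)} = 6 x$ ($H{\left(x \right)} = 2 x 3 = 6 x$)
$M{\left(R,S \right)} = -2$
$q{\left(N \right)} = -12$ ($q{\left(N \right)} = 0 - 12 = -12$)
$q{\left(29 \right)} \left(-4\right) = \left(-12\right) \left(-4\right) = 48$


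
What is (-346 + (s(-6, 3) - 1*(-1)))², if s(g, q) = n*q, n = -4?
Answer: 127449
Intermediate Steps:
s(g, q) = -4*q
(-346 + (s(-6, 3) - 1*(-1)))² = (-346 + (-4*3 - 1*(-1)))² = (-346 + (-12 + 1))² = (-346 - 11)² = (-357)² = 127449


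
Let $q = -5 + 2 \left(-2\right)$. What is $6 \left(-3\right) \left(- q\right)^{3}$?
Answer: $-13122$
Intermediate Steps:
$q = -9$ ($q = -5 - 4 = -9$)
$6 \left(-3\right) \left(- q\right)^{3} = 6 \left(-3\right) \left(\left(-1\right) \left(-9\right)\right)^{3} = - 18 \cdot 9^{3} = \left(-18\right) 729 = -13122$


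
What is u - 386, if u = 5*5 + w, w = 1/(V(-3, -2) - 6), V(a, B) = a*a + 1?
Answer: -1443/4 ≈ -360.75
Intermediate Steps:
V(a, B) = 1 + a² (V(a, B) = a² + 1 = 1 + a²)
w = ¼ (w = 1/((1 + (-3)²) - 6) = 1/((1 + 9) - 6) = 1/(10 - 6) = 1/4 = ¼ ≈ 0.25000)
u = 101/4 (u = 5*5 + ¼ = 25 + ¼ = 101/4 ≈ 25.250)
u - 386 = 101/4 - 386 = -1443/4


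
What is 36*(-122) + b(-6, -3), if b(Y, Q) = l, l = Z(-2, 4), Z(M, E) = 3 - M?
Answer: -4387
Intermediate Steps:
l = 5 (l = 3 - 1*(-2) = 3 + 2 = 5)
b(Y, Q) = 5
36*(-122) + b(-6, -3) = 36*(-122) + 5 = -4392 + 5 = -4387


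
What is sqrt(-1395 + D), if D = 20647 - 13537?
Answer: 3*sqrt(635) ≈ 75.598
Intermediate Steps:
D = 7110
sqrt(-1395 + D) = sqrt(-1395 + 7110) = sqrt(5715) = 3*sqrt(635)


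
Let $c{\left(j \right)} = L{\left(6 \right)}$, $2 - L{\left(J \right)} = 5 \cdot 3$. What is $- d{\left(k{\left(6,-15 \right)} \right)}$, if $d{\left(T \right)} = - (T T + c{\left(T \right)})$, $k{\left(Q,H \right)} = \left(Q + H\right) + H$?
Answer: $563$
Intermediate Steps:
$L{\left(J \right)} = -13$ ($L{\left(J \right)} = 2 - 5 \cdot 3 = 2 - 15 = -13$)
$c{\left(j \right)} = -13$
$k{\left(Q,H \right)} = Q + 2 H$ ($k{\left(Q,H \right)} = \left(H + Q\right) + H = Q + 2 H$)
$d{\left(T \right)} = 13 - T^{2}$ ($d{\left(T \right)} = - (T T - 13) = - (T^{2} - 13) = - (-13 + T^{2}) = 13 - T^{2}$)
$- d{\left(k{\left(6,-15 \right)} \right)} = - (13 - \left(6 + 2 \left(-15\right)\right)^{2}) = - (13 - \left(6 - 30\right)^{2}) = - (13 - \left(-24\right)^{2}) = - (13 - 576) = \left(-1\right) \left(-563\right) = 563$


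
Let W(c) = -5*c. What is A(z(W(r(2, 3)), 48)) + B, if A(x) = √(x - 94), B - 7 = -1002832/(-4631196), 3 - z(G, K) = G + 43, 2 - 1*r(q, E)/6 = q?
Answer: 8355301/1157799 + I*√134 ≈ 7.2165 + 11.576*I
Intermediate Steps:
r(q, E) = 12 - 6*q
z(G, K) = -40 - G (z(G, K) = 3 - (G + 43) = 3 - (43 + G) = 3 + (-43 - G) = -40 - G)
B = 8355301/1157799 (B = 7 - 1002832/(-4631196) = 7 - 1002832*(-1/4631196) = 7 + 250708/1157799 = 8355301/1157799 ≈ 7.2165)
A(x) = √(-94 + x)
A(z(W(r(2, 3)), 48)) + B = √(-94 + (-40 - (-5)*(12 - 6*2))) + 8355301/1157799 = √(-94 + (-40 - (-5)*(12 - 12))) + 8355301/1157799 = √(-94 + (-40 - (-5)*0)) + 8355301/1157799 = √(-94 + (-40 - 1*0)) + 8355301/1157799 = √(-94 + (-40 + 0)) + 8355301/1157799 = √(-94 - 40) + 8355301/1157799 = √(-134) + 8355301/1157799 = I*√134 + 8355301/1157799 = 8355301/1157799 + I*√134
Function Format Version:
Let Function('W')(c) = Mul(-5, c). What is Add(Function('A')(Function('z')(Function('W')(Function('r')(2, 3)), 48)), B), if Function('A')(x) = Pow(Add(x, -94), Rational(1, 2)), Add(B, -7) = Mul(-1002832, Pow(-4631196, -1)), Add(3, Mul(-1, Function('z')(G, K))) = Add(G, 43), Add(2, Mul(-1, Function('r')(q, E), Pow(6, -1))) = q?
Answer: Add(Rational(8355301, 1157799), Mul(I, Pow(134, Rational(1, 2)))) ≈ Add(7.2165, Mul(11.576, I))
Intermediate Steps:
Function('r')(q, E) = Add(12, Mul(-6, q))
Function('z')(G, K) = Add(-40, Mul(-1, G)) (Function('z')(G, K) = Add(3, Mul(-1, Add(G, 43))) = Add(3, Mul(-1, Add(43, G))) = Add(3, Add(-43, Mul(-1, G))) = Add(-40, Mul(-1, G)))
B = Rational(8355301, 1157799) (B = Add(7, Mul(-1002832, Pow(-4631196, -1))) = Add(7, Mul(-1002832, Rational(-1, 4631196))) = Add(7, Rational(250708, 1157799)) = Rational(8355301, 1157799) ≈ 7.2165)
Function('A')(x) = Pow(Add(-94, x), Rational(1, 2))
Add(Function('A')(Function('z')(Function('W')(Function('r')(2, 3)), 48)), B) = Add(Pow(Add(-94, Add(-40, Mul(-1, Mul(-5, Add(12, Mul(-6, 2)))))), Rational(1, 2)), Rational(8355301, 1157799)) = Add(Pow(Add(-94, Add(-40, Mul(-1, Mul(-5, Add(12, -12))))), Rational(1, 2)), Rational(8355301, 1157799)) = Add(Pow(Add(-94, Add(-40, Mul(-1, Mul(-5, 0)))), Rational(1, 2)), Rational(8355301, 1157799)) = Add(Pow(Add(-94, Add(-40, Mul(-1, 0))), Rational(1, 2)), Rational(8355301, 1157799)) = Add(Pow(Add(-94, Add(-40, 0)), Rational(1, 2)), Rational(8355301, 1157799)) = Add(Pow(Add(-94, -40), Rational(1, 2)), Rational(8355301, 1157799)) = Add(Pow(-134, Rational(1, 2)), Rational(8355301, 1157799)) = Add(Mul(I, Pow(134, Rational(1, 2))), Rational(8355301, 1157799)) = Add(Rational(8355301, 1157799), Mul(I, Pow(134, Rational(1, 2))))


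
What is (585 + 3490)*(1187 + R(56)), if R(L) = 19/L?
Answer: 270950825/56 ≈ 4.8384e+6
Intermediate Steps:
(585 + 3490)*(1187 + R(56)) = (585 + 3490)*(1187 + 19/56) = 4075*(1187 + 19*(1/56)) = 4075*(1187 + 19/56) = 4075*(66491/56) = 270950825/56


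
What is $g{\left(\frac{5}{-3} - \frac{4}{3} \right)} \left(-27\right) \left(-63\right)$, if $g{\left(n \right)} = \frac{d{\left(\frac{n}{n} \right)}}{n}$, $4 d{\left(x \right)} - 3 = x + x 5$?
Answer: $- \frac{5103}{4} \approx -1275.8$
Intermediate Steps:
$d{\left(x \right)} = \frac{3}{4} + \frac{3 x}{2}$ ($d{\left(x \right)} = \frac{3}{4} + \frac{x + x 5}{4} = \frac{3}{4} + \frac{x + 5 x}{4} = \frac{3}{4} + \frac{6 x}{4} = \frac{3}{4} + \frac{3 x}{2}$)
$g{\left(n \right)} = \frac{9}{4 n}$ ($g{\left(n \right)} = \frac{\frac{3}{4} + \frac{3 \frac{n}{n}}{2}}{n} = \frac{\frac{3}{4} + \frac{3}{2} \cdot 1}{n} = \frac{\frac{3}{4} + \frac{3}{2}}{n} = \frac{9}{4 n}$)
$g{\left(\frac{5}{-3} - \frac{4}{3} \right)} \left(-27\right) \left(-63\right) = \frac{9}{4 \left(\frac{5}{-3} - \frac{4}{3}\right)} \left(-27\right) \left(-63\right) = \frac{9}{4 \left(5 \left(- \frac{1}{3}\right) - \frac{4}{3}\right)} \left(-27\right) \left(-63\right) = \frac{9}{4 \left(- \frac{5}{3} - \frac{4}{3}\right)} \left(-27\right) \left(-63\right) = \frac{9}{4 \left(-3\right)} \left(-27\right) \left(-63\right) = \frac{9}{4} \left(- \frac{1}{3}\right) \left(-27\right) \left(-63\right) = \left(- \frac{3}{4}\right) \left(-27\right) \left(-63\right) = \frac{81}{4} \left(-63\right) = - \frac{5103}{4}$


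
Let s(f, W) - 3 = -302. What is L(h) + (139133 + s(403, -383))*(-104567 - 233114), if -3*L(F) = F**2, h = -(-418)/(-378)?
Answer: -5023973324566183/107163 ≈ -4.6882e+10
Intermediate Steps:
s(f, W) = -299 (s(f, W) = 3 - 302 = -299)
h = -209/189 (h = -(-418)*(-1)/378 = -1*209/189 = -209/189 ≈ -1.1058)
L(F) = -F**2/3
L(h) + (139133 + s(403, -383))*(-104567 - 233114) = -(-209/189)**2/3 + (139133 - 299)*(-104567 - 233114) = -1/3*43681/35721 + 138834*(-337681) = -43681/107163 - 46881603954 = -5023973324566183/107163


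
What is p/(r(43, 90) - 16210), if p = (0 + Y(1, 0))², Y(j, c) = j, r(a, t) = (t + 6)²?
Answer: -1/6994 ≈ -0.00014298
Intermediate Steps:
r(a, t) = (6 + t)²
p = 1 (p = (0 + 1)² = 1² = 1)
p/(r(43, 90) - 16210) = 1/((6 + 90)² - 16210) = 1/(96² - 16210) = 1/(9216 - 16210) = 1/(-6994) = -1/6994*1 = -1/6994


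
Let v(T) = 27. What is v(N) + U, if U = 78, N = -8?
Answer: 105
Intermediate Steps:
v(N) + U = 27 + 78 = 105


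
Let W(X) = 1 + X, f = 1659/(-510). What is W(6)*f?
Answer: -3871/170 ≈ -22.771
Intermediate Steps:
f = -553/170 (f = 1659*(-1/510) = -553/170 ≈ -3.2529)
W(6)*f = (1 + 6)*(-553/170) = 7*(-553/170) = -3871/170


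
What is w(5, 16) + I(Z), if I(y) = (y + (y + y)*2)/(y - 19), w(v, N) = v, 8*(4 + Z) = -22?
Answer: 650/103 ≈ 6.3107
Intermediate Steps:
Z = -27/4 (Z = -4 + (1/8)*(-22) = -4 - 11/4 = -27/4 ≈ -6.7500)
I(y) = 5*y/(-19 + y) (I(y) = (y + (2*y)*2)/(-19 + y) = (y + 4*y)/(-19 + y) = (5*y)/(-19 + y) = 5*y/(-19 + y))
w(5, 16) + I(Z) = 5 + 5*(-27/4)/(-19 - 27/4) = 5 + 5*(-27/4)/(-103/4) = 5 + 5*(-27/4)*(-4/103) = 5 + 135/103 = 650/103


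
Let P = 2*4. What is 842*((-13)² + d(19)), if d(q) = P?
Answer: 149034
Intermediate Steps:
P = 8
d(q) = 8
842*((-13)² + d(19)) = 842*((-13)² + 8) = 842*(169 + 8) = 842*177 = 149034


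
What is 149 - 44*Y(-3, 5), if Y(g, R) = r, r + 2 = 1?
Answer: 193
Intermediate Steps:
r = -1 (r = -2 + 1 = -1)
Y(g, R) = -1
149 - 44*Y(-3, 5) = 149 - 44*(-1) = 149 + 44 = 193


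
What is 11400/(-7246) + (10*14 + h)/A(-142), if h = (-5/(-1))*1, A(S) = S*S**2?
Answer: -16321266935/10373692424 ≈ -1.5733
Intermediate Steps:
A(S) = S**3
h = 5 (h = -1*(-5)*1 = 5*1 = 5)
11400/(-7246) + (10*14 + h)/A(-142) = 11400/(-7246) + (10*14 + 5)/((-142)**3) = 11400*(-1/7246) + (140 + 5)/(-2863288) = -5700/3623 + 145*(-1/2863288) = -5700/3623 - 145/2863288 = -16321266935/10373692424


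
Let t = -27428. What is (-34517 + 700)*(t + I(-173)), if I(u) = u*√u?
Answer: 927532676 + 5850341*I*√173 ≈ 9.2753e+8 + 7.6949e+7*I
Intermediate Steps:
I(u) = u^(3/2)
(-34517 + 700)*(t + I(-173)) = (-34517 + 700)*(-27428 + (-173)^(3/2)) = -33817*(-27428 - 173*I*√173) = 927532676 + 5850341*I*√173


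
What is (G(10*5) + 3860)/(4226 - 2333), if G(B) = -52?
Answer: 3808/1893 ≈ 2.0116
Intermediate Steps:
(G(10*5) + 3860)/(4226 - 2333) = (-52 + 3860)/(4226 - 2333) = 3808/1893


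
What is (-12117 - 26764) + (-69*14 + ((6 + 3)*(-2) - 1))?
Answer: -39866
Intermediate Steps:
(-12117 - 26764) + (-69*14 + ((6 + 3)*(-2) - 1)) = -38881 + (-966 + (9*(-2) - 1)) = -38881 + (-966 + (-18 - 1)) = -38881 + (-966 - 19) = -38881 - 985 = -39866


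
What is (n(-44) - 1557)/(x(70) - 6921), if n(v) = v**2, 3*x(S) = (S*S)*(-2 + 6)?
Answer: -1137/1163 ≈ -0.97764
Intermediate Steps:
x(S) = 4*S**2/3 (x(S) = ((S*S)*(-2 + 6))/3 = (S**2*4)/3 = (4*S**2)/3 = 4*S**2/3)
(n(-44) - 1557)/(x(70) - 6921) = ((-44)**2 - 1557)/((4/3)*70**2 - 6921) = (1936 - 1557)/((4/3)*4900 - 6921) = 379/(19600/3 - 6921) = 379/(-1163/3) = 379*(-3/1163) = -1137/1163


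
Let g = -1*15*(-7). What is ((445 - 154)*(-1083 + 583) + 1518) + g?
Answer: -143877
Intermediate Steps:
g = 105 (g = -15*(-7) = 105)
((445 - 154)*(-1083 + 583) + 1518) + g = ((445 - 154)*(-1083 + 583) + 1518) + 105 = (291*(-500) + 1518) + 105 = (-145500 + 1518) + 105 = -143982 + 105 = -143877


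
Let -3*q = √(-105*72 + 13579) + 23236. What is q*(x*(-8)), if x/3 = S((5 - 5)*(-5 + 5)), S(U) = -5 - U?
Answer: -929440 - 40*√6019 ≈ -9.3254e+5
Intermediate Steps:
x = -15 (x = 3*(-5 - (5 - 5)*(-5 + 5)) = 3*(-5 - 0*0) = 3*(-5 - 1*0) = 3*(-5 + 0) = 3*(-5) = -15)
q = -23236/3 - √6019/3 (q = -(√(-105*72 + 13579) + 23236)/3 = -(√(-7560 + 13579) + 23236)/3 = -(√6019 + 23236)/3 = -(23236 + √6019)/3 = -23236/3 - √6019/3 ≈ -7771.2)
q*(x*(-8)) = (-23236/3 - √6019/3)*(-15*(-8)) = (-23236/3 - √6019/3)*120 = -929440 - 40*√6019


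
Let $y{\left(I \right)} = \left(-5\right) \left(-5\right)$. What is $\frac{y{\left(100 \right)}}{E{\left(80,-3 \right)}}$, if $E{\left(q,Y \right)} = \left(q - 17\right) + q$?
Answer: $\frac{25}{143} \approx 0.17483$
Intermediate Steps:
$y{\left(I \right)} = 25$
$E{\left(q,Y \right)} = -17 + 2 q$ ($E{\left(q,Y \right)} = \left(-17 + q\right) + q = -17 + 2 q$)
$\frac{y{\left(100 \right)}}{E{\left(80,-3 \right)}} = \frac{25}{-17 + 2 \cdot 80} = \frac{25}{-17 + 160} = \frac{25}{143}$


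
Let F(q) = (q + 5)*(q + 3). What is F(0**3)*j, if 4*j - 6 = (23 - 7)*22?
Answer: 2685/2 ≈ 1342.5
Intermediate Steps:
j = 179/2 (j = 3/2 + ((23 - 7)*22)/4 = 3/2 + (16*22)/4 = 3/2 + (1/4)*352 = 3/2 + 88 = 179/2 ≈ 89.500)
F(q) = (3 + q)*(5 + q) (F(q) = (5 + q)*(3 + q) = (3 + q)*(5 + q))
F(0**3)*j = (15 + (0**3)**2 + 8*0**3)*(179/2) = (15 + 0**2 + 8*0)*(179/2) = (15 + 0 + 0)*(179/2) = 15*(179/2) = 2685/2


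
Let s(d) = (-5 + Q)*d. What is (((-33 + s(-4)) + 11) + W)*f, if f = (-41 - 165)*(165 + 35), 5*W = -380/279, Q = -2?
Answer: -65837600/279 ≈ -2.3598e+5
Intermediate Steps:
s(d) = -7*d (s(d) = (-5 - 2)*d = -7*d)
W = -76/279 (W = (-380/279)/5 = (-380*1/279)/5 = (⅕)*(-380/279) = -76/279 ≈ -0.27240)
f = -41200 (f = -206*200 = -41200)
(((-33 + s(-4)) + 11) + W)*f = (((-33 - 7*(-4)) + 11) - 76/279)*(-41200) = (((-33 + 28) + 11) - 76/279)*(-41200) = ((-5 + 11) - 76/279)*(-41200) = (6 - 76/279)*(-41200) = (1598/279)*(-41200) = -65837600/279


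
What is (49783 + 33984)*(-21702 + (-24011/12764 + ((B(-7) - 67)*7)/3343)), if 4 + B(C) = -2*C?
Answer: -77577525906075671/42670052 ≈ -1.8181e+9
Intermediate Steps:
B(C) = -4 - 2*C
(49783 + 33984)*(-21702 + (-24011/12764 + ((B(-7) - 67)*7)/3343)) = (49783 + 33984)*(-21702 + (-24011/12764 + (((-4 - 2*(-7)) - 67)*7)/3343)) = 83767*(-21702 + (-24011*1/12764 + (((-4 + 14) - 67)*7)*(1/3343))) = 83767*(-21702 + (-24011/12764 + ((10 - 67)*7)*(1/3343))) = 83767*(-21702 + (-24011/12764 - 57*7*(1/3343))) = 83767*(-21702 + (-24011/12764 - 399*1/3343)) = 83767*(-21702 + (-24011/12764 - 399/3343)) = 83767*(-21702 - 85361609/42670052) = 83767*(-926110830113/42670052) = -77577525906075671/42670052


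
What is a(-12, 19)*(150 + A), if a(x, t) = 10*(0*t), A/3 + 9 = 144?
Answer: 0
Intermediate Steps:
A = 405 (A = -27 + 3*144 = -27 + 432 = 405)
a(x, t) = 0 (a(x, t) = 10*0 = 0)
a(-12, 19)*(150 + A) = 0*(150 + 405) = 0*555 = 0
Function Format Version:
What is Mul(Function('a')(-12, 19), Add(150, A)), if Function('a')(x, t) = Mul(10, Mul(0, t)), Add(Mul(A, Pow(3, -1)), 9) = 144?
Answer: 0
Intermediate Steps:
A = 405 (A = Add(-27, Mul(3, 144)) = Add(-27, 432) = 405)
Function('a')(x, t) = 0 (Function('a')(x, t) = Mul(10, 0) = 0)
Mul(Function('a')(-12, 19), Add(150, A)) = Mul(0, Add(150, 405)) = Mul(0, 555) = 0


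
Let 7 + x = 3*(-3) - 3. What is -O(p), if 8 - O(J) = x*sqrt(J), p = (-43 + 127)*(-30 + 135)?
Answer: -8 - 798*sqrt(5) ≈ -1792.4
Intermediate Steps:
x = -19 (x = -7 + (3*(-3) - 3) = -7 + (-9 - 3) = -7 - 12 = -19)
p = 8820 (p = 84*105 = 8820)
O(J) = 8 + 19*sqrt(J) (O(J) = 8 - (-19)*sqrt(J) = 8 + 19*sqrt(J))
-O(p) = -(8 + 19*sqrt(8820)) = -(8 + 19*(42*sqrt(5))) = -(8 + 798*sqrt(5)) = -8 - 798*sqrt(5)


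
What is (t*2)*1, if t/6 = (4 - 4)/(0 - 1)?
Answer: 0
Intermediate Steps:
t = 0 (t = 6*((4 - 4)/(0 - 1)) = 6*(0/(-1)) = 6*(0*(-1)) = 6*0 = 0)
(t*2)*1 = (0*2)*1 = 0*1 = 0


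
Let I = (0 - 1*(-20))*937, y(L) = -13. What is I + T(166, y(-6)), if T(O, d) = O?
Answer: 18906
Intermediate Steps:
I = 18740 (I = (0 + 20)*937 = 20*937 = 18740)
I + T(166, y(-6)) = 18740 + 166 = 18906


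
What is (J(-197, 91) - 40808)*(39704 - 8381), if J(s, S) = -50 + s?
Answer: -1285965765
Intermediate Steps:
(J(-197, 91) - 40808)*(39704 - 8381) = ((-50 - 197) - 40808)*(39704 - 8381) = (-247 - 40808)*31323 = -41055*31323 = -1285965765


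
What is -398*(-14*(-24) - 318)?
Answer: -7164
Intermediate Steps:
-398*(-14*(-24) - 318) = -398*(336 - 318) = -398*18 = -7164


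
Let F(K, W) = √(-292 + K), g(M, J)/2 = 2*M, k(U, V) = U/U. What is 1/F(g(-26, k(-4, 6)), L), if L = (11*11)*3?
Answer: -I*√11/66 ≈ -0.050252*I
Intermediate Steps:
k(U, V) = 1
g(M, J) = 4*M (g(M, J) = 2*(2*M) = 4*M)
L = 363 (L = 121*3 = 363)
1/F(g(-26, k(-4, 6)), L) = 1/(√(-292 + 4*(-26))) = 1/(√(-292 - 104)) = 1/(√(-396)) = 1/(6*I*√11) = -I*√11/66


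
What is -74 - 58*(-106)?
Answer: 6074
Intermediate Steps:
-74 - 58*(-106) = -74 + 6148 = 6074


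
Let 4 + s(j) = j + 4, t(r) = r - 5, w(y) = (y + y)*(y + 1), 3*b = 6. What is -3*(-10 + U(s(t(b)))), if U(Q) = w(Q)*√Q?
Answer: 30 - 36*I*√3 ≈ 30.0 - 62.354*I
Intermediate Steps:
b = 2 (b = (⅓)*6 = 2)
w(y) = 2*y*(1 + y) (w(y) = (2*y)*(1 + y) = 2*y*(1 + y))
t(r) = -5 + r
s(j) = j (s(j) = -4 + (j + 4) = -4 + (4 + j) = j)
U(Q) = 2*Q^(3/2)*(1 + Q) (U(Q) = (2*Q*(1 + Q))*√Q = 2*Q^(3/2)*(1 + Q))
-3*(-10 + U(s(t(b)))) = -3*(-10 + 2*(-5 + 2)^(3/2)*(1 + (-5 + 2))) = -3*(-10 + 2*(-3)^(3/2)*(1 - 3)) = -3*(-10 + 2*(-3*I*√3)*(-2)) = -3*(-10 + 12*I*√3) = 30 - 36*I*√3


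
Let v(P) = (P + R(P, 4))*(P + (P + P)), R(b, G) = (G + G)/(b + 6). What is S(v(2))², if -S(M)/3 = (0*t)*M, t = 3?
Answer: 0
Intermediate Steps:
R(b, G) = 2*G/(6 + b) (R(b, G) = (2*G)/(6 + b) = 2*G/(6 + b))
v(P) = 3*P*(P + 8/(6 + P)) (v(P) = (P + 2*4/(6 + P))*(P + (P + P)) = (P + 8/(6 + P))*(P + 2*P) = (P + 8/(6 + P))*(3*P) = 3*P*(P + 8/(6 + P)))
S(M) = 0 (S(M) = -3*0*3*M = -0*M = -3*0 = 0)
S(v(2))² = 0² = 0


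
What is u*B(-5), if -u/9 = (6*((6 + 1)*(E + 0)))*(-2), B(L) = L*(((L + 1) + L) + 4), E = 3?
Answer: 56700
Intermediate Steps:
B(L) = L*(5 + 2*L) (B(L) = L*(((1 + L) + L) + 4) = L*((1 + 2*L) + 4) = L*(5 + 2*L))
u = 2268 (u = -9*6*((6 + 1)*(3 + 0))*(-2) = -9*6*(7*3)*(-2) = -9*6*21*(-2) = -1134*(-2) = -9*(-252) = 2268)
u*B(-5) = 2268*(-5*(5 + 2*(-5))) = 2268*(-5*(5 - 10)) = 2268*(-5*(-5)) = 2268*25 = 56700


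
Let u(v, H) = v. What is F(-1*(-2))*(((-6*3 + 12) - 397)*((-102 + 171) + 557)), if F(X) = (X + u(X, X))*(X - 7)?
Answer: 5045560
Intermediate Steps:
F(X) = 2*X*(-7 + X) (F(X) = (X + X)*(X - 7) = (2*X)*(-7 + X) = 2*X*(-7 + X))
F(-1*(-2))*(((-6*3 + 12) - 397)*((-102 + 171) + 557)) = (2*(-1*(-2))*(-7 - 1*(-2)))*(((-6*3 + 12) - 397)*((-102 + 171) + 557)) = (2*2*(-7 + 2))*(((-18 + 12) - 397)*(69 + 557)) = (2*2*(-5))*((-6 - 397)*626) = -(-8060)*626 = -20*(-252278) = 5045560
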